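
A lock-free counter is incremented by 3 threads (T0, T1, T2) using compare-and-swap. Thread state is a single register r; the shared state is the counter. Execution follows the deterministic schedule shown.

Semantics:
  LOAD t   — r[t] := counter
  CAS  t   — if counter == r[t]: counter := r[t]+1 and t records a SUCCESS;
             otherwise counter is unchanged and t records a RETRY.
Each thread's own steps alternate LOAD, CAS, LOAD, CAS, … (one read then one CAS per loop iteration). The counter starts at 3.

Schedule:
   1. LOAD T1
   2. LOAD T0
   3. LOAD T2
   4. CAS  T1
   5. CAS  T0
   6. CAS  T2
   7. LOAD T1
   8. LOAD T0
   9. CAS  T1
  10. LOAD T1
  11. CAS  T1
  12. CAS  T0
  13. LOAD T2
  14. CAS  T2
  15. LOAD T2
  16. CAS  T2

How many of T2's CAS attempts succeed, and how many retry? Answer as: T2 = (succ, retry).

[1] T1.load  rd  (counter 3, T1.r 3)
[2] T0.load  rd  (counter 3, T0.r 3)
[3] T2.load  rd  (counter 3, T2.r 3)
[4] T1.cas  hit  (counter 4, T1.r 3)
[5] T0.cas  miss  (counter 4, T0.r 3)
[6] T2.cas  miss  (counter 4, T2.r 3)
[7] T1.load  rd  (counter 4, T1.r 4)
[8] T0.load  rd  (counter 4, T0.r 4)
[9] T1.cas  hit  (counter 5, T1.r 4)
[10] T1.load  rd  (counter 5, T1.r 5)
[11] T1.cas  hit  (counter 6, T1.r 5)
[12] T0.cas  miss  (counter 6, T0.r 4)
[13] T2.load  rd  (counter 6, T2.r 6)
[14] T2.cas  hit  (counter 7, T2.r 6)
[15] T2.load  rd  (counter 7, T2.r 7)
[16] T2.cas  hit  (counter 8, T2.r 7)

T2 = (2, 1)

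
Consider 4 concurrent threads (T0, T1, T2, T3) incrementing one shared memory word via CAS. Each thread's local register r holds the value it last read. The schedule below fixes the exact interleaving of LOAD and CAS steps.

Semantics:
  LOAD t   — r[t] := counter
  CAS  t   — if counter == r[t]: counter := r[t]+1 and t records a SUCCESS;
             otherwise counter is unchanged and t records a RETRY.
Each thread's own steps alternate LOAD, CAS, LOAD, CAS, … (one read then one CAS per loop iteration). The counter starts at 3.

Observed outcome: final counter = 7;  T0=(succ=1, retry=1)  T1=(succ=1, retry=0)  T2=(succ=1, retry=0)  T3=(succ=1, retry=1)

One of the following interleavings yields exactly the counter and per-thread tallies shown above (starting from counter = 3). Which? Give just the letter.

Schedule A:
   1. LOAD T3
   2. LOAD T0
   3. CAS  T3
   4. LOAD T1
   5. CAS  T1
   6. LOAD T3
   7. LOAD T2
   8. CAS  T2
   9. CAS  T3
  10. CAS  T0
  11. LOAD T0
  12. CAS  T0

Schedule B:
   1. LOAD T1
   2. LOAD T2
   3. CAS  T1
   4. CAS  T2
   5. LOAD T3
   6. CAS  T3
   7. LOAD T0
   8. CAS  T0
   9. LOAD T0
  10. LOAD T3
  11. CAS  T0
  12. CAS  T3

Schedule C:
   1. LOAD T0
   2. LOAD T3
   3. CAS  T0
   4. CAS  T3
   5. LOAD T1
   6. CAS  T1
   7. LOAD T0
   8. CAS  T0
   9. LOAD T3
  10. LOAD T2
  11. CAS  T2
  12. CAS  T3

Tracing schedule A:
1. LOAD T3 → mem=3 r[T3]=3 [LOAD]
2. LOAD T0 → mem=3 r[T0]=3 [LOAD]
3. CAS T3 → mem=4 r[T3]=3 [OK]
4. LOAD T1 → mem=4 r[T1]=4 [LOAD]
5. CAS T1 → mem=5 r[T1]=4 [OK]
6. LOAD T3 → mem=5 r[T3]=5 [LOAD]
7. LOAD T2 → mem=5 r[T2]=5 [LOAD]
8. CAS T2 → mem=6 r[T2]=5 [OK]
9. CAS T3 → mem=6 r[T3]=5 [RETRY]
10. CAS T0 → mem=6 r[T0]=3 [RETRY]
11. LOAD T0 → mem=6 r[T0]=6 [LOAD]
12. CAS T0 → mem=7 r[T0]=6 [OK]

A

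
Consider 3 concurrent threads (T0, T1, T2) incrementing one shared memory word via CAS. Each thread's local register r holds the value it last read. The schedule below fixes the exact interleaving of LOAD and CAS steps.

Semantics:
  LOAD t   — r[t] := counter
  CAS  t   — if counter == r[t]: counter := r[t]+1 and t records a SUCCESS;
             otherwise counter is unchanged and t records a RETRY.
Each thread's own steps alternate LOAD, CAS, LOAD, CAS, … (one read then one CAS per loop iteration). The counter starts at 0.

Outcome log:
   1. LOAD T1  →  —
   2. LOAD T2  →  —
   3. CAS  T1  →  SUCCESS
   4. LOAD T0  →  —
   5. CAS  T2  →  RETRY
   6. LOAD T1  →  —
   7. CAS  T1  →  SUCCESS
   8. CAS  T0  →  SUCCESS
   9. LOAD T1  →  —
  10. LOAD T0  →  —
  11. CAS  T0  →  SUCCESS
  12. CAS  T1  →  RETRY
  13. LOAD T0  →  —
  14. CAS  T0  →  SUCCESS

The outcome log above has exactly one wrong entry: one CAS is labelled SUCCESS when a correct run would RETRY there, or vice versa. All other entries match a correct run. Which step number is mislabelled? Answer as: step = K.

Reference trace:
[1] T1.load  rd  (counter 0, T1.r 0)
[2] T2.load  rd  (counter 0, T2.r 0)
[3] T1.cas  hit  (counter 1, T1.r 0)
[4] T0.load  rd  (counter 1, T0.r 1)
[5] T2.cas  miss  (counter 1, T2.r 0)
[6] T1.load  rd  (counter 1, T1.r 1)
[7] T1.cas  hit  (counter 2, T1.r 1)
[8] T0.cas  miss  (counter 2, T0.r 1)
[9] T1.load  rd  (counter 2, T1.r 2)
[10] T0.load  rd  (counter 2, T0.r 2)
[11] T0.cas  hit  (counter 3, T0.r 2)
[12] T1.cas  miss  (counter 3, T1.r 2)
[13] T0.load  rd  (counter 3, T0.r 3)
[14] T0.cas  hit  (counter 4, T0.r 3)
Log disagrees first at step 8.

step = 8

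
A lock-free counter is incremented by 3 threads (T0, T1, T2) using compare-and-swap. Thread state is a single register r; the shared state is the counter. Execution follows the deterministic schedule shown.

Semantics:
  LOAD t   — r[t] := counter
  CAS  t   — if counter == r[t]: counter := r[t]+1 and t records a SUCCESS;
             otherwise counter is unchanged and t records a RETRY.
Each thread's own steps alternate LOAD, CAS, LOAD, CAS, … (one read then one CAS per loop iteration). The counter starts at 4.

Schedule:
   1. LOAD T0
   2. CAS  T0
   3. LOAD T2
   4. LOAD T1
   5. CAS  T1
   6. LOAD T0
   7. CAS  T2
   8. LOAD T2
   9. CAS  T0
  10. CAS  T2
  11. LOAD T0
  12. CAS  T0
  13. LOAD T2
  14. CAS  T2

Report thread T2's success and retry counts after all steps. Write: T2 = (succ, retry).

T2 = (1, 2)

1. LOAD T0 → mem=4 r[T0]=4 [LOAD]
2. CAS T0 → mem=5 r[T0]=4 [OK]
3. LOAD T2 → mem=5 r[T2]=5 [LOAD]
4. LOAD T1 → mem=5 r[T1]=5 [LOAD]
5. CAS T1 → mem=6 r[T1]=5 [OK]
6. LOAD T0 → mem=6 r[T0]=6 [LOAD]
7. CAS T2 → mem=6 r[T2]=5 [RETRY]
8. LOAD T2 → mem=6 r[T2]=6 [LOAD]
9. CAS T0 → mem=7 r[T0]=6 [OK]
10. CAS T2 → mem=7 r[T2]=6 [RETRY]
11. LOAD T0 → mem=7 r[T0]=7 [LOAD]
12. CAS T0 → mem=8 r[T0]=7 [OK]
13. LOAD T2 → mem=8 r[T2]=8 [LOAD]
14. CAS T2 → mem=9 r[T2]=8 [OK]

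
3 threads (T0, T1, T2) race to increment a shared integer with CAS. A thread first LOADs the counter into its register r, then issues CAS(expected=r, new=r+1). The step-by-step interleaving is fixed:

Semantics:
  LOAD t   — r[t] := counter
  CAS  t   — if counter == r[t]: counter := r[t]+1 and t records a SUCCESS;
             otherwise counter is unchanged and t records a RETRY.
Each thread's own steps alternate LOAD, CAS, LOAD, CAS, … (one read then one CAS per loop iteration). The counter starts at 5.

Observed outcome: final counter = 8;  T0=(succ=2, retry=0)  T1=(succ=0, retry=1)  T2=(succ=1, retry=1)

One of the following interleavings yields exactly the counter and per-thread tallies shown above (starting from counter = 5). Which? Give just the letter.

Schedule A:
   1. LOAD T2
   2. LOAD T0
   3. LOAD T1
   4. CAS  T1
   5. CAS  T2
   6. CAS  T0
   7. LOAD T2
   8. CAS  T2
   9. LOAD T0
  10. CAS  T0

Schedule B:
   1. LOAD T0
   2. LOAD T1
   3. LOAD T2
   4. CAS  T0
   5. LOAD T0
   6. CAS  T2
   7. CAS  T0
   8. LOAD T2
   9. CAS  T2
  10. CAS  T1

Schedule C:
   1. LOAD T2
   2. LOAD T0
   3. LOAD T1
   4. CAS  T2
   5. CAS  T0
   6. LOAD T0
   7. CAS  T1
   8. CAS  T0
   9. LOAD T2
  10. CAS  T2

Tracing schedule B:
step 1: T0 LOAD ⇒ load; ctr=5 reg=5
step 2: T1 LOAD ⇒ load; ctr=5 reg=5
step 3: T2 LOAD ⇒ load; ctr=5 reg=5
step 4: T0 CAS ⇒ ok; ctr=6 reg=5
step 5: T0 LOAD ⇒ load; ctr=6 reg=6
step 6: T2 CAS ⇒ retry; ctr=6 reg=5
step 7: T0 CAS ⇒ ok; ctr=7 reg=6
step 8: T2 LOAD ⇒ load; ctr=7 reg=7
step 9: T2 CAS ⇒ ok; ctr=8 reg=7
step 10: T1 CAS ⇒ retry; ctr=8 reg=5

B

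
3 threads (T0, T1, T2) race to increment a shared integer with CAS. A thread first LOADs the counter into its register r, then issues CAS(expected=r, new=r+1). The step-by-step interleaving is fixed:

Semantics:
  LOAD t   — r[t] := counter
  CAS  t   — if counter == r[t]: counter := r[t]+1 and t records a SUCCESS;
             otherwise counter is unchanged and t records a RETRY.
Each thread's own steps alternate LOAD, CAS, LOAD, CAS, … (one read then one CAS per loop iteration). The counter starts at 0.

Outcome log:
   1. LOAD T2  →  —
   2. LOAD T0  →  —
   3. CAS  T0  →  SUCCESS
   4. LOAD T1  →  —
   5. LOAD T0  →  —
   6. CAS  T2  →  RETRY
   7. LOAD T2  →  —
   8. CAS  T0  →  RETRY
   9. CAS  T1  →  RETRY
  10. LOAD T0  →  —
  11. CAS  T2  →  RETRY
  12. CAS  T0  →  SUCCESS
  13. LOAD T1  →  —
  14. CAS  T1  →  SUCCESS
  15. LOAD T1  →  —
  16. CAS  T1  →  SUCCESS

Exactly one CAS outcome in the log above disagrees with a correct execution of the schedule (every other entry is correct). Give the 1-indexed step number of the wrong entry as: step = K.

step = 8

Re-executing:
step 1: T2 LOAD ⇒ load; ctr=0 reg=0
step 2: T0 LOAD ⇒ load; ctr=0 reg=0
step 3: T0 CAS ⇒ ok; ctr=1 reg=0
step 4: T1 LOAD ⇒ load; ctr=1 reg=1
step 5: T0 LOAD ⇒ load; ctr=1 reg=1
step 6: T2 CAS ⇒ retry; ctr=1 reg=0
step 7: T2 LOAD ⇒ load; ctr=1 reg=1
step 8: T0 CAS ⇒ ok; ctr=2 reg=1
step 9: T1 CAS ⇒ retry; ctr=2 reg=1
step 10: T0 LOAD ⇒ load; ctr=2 reg=2
step 11: T2 CAS ⇒ retry; ctr=2 reg=1
step 12: T0 CAS ⇒ ok; ctr=3 reg=2
step 13: T1 LOAD ⇒ load; ctr=3 reg=3
step 14: T1 CAS ⇒ ok; ctr=4 reg=3
step 15: T1 LOAD ⇒ load; ctr=4 reg=4
step 16: T1 CAS ⇒ ok; ctr=5 reg=4
Mismatch at 8.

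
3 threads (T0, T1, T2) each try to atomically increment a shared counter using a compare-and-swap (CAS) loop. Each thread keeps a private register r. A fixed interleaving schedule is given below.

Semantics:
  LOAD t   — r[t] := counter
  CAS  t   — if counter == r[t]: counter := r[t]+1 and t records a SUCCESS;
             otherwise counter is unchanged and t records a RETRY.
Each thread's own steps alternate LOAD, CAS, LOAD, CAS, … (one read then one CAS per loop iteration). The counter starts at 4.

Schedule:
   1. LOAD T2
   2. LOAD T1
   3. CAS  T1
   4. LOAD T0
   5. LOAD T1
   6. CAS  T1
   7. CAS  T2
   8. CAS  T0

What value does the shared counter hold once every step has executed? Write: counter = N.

counter = 6

[1] T2.load  rd  (counter 4, T2.r 4)
[2] T1.load  rd  (counter 4, T1.r 4)
[3] T1.cas  hit  (counter 5, T1.r 4)
[4] T0.load  rd  (counter 5, T0.r 5)
[5] T1.load  rd  (counter 5, T1.r 5)
[6] T1.cas  hit  (counter 6, T1.r 5)
[7] T2.cas  miss  (counter 6, T2.r 4)
[8] T0.cas  miss  (counter 6, T0.r 5)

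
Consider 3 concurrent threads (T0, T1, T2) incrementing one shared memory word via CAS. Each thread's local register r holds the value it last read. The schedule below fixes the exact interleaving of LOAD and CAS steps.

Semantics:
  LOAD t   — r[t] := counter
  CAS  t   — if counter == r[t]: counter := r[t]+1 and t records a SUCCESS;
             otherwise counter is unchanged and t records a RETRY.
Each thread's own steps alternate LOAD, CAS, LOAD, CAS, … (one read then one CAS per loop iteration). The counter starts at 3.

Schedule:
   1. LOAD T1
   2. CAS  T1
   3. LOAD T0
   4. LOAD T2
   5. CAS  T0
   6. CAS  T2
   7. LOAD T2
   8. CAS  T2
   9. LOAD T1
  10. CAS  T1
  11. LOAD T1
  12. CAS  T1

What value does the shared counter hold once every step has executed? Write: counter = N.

1. LOAD T1 → mem=3 r[T1]=3 [LOAD]
2. CAS T1 → mem=4 r[T1]=3 [OK]
3. LOAD T0 → mem=4 r[T0]=4 [LOAD]
4. LOAD T2 → mem=4 r[T2]=4 [LOAD]
5. CAS T0 → mem=5 r[T0]=4 [OK]
6. CAS T2 → mem=5 r[T2]=4 [RETRY]
7. LOAD T2 → mem=5 r[T2]=5 [LOAD]
8. CAS T2 → mem=6 r[T2]=5 [OK]
9. LOAD T1 → mem=6 r[T1]=6 [LOAD]
10. CAS T1 → mem=7 r[T1]=6 [OK]
11. LOAD T1 → mem=7 r[T1]=7 [LOAD]
12. CAS T1 → mem=8 r[T1]=7 [OK]

counter = 8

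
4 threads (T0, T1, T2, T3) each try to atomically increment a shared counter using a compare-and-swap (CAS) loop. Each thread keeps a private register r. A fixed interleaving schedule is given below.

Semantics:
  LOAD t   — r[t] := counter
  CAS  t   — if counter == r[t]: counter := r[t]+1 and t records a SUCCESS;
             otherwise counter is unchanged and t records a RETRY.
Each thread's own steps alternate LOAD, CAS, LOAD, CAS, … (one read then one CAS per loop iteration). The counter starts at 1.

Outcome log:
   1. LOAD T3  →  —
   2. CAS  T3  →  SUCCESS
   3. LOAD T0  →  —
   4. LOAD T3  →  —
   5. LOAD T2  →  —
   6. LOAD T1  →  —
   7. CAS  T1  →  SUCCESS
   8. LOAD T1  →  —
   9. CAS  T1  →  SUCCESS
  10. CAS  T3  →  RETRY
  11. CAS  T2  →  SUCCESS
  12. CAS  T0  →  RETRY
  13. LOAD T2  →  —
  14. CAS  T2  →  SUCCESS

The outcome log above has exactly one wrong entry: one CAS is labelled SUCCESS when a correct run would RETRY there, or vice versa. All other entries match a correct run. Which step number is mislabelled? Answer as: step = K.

step = 11

Re-executing:
#1 T3 reads 1
#2 T3 CAS(1→2) writes; counter now 2
#3 T0 reads 2
#4 T3 reads 2
#5 T2 reads 2
#6 T1 reads 2
#7 T1 CAS(2→3) writes; counter now 3
#8 T1 reads 3
#9 T1 CAS(3→4) writes; counter now 4
#10 T3 CAS(2→3) fails; counter now 4
#11 T2 CAS(2→3) fails; counter now 4
#12 T0 CAS(2→3) fails; counter now 4
#13 T2 reads 4
#14 T2 CAS(4→5) writes; counter now 5
Mismatch at 11.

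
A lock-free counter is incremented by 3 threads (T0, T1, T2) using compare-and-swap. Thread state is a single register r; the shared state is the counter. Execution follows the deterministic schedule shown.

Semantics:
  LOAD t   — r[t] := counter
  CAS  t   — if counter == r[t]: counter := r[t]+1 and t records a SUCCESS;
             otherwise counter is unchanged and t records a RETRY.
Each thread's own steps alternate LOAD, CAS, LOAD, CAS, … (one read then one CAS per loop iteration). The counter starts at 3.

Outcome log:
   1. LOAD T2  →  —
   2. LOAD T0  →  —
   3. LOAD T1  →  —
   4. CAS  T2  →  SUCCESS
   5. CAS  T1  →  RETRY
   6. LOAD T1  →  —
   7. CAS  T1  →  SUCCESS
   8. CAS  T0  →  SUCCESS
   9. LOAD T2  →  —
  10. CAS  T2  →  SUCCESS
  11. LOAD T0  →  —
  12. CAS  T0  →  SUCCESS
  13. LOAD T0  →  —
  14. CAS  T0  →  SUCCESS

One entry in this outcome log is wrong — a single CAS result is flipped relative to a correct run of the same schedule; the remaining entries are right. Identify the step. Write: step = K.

Correct run:
[1] T2.load  rd  (counter 3, T2.r 3)
[2] T0.load  rd  (counter 3, T0.r 3)
[3] T1.load  rd  (counter 3, T1.r 3)
[4] T2.cas  hit  (counter 4, T2.r 3)
[5] T1.cas  miss  (counter 4, T1.r 3)
[6] T1.load  rd  (counter 4, T1.r 4)
[7] T1.cas  hit  (counter 5, T1.r 4)
[8] T0.cas  miss  (counter 5, T0.r 3)
[9] T2.load  rd  (counter 5, T2.r 5)
[10] T2.cas  hit  (counter 6, T2.r 5)
[11] T0.load  rd  (counter 6, T0.r 6)
[12] T0.cas  hit  (counter 7, T0.r 6)
[13] T0.load  rd  (counter 7, T0.r 7)
[14] T0.cas  hit  (counter 8, T0.r 7)
Log disagrees first at step 8.

step = 8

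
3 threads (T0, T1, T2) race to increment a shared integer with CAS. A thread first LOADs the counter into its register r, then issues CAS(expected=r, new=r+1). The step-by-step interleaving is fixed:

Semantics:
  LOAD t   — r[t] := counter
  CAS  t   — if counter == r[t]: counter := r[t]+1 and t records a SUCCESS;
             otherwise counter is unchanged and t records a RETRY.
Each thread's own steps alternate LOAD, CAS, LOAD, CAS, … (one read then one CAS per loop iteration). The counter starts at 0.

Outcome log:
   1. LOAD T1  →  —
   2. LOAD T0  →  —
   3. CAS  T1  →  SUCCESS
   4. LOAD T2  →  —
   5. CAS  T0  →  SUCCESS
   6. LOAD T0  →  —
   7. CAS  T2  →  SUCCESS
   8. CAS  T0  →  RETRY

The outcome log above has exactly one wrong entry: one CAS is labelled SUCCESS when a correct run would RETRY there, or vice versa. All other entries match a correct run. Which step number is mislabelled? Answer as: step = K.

Re-executing:
[1] T1.load  rd  (counter 0, T1.r 0)
[2] T0.load  rd  (counter 0, T0.r 0)
[3] T1.cas  hit  (counter 1, T1.r 0)
[4] T2.load  rd  (counter 1, T2.r 1)
[5] T0.cas  miss  (counter 1, T0.r 0)
[6] T0.load  rd  (counter 1, T0.r 1)
[7] T2.cas  hit  (counter 2, T2.r 1)
[8] T0.cas  miss  (counter 2, T0.r 1)
Mismatch at 5.

step = 5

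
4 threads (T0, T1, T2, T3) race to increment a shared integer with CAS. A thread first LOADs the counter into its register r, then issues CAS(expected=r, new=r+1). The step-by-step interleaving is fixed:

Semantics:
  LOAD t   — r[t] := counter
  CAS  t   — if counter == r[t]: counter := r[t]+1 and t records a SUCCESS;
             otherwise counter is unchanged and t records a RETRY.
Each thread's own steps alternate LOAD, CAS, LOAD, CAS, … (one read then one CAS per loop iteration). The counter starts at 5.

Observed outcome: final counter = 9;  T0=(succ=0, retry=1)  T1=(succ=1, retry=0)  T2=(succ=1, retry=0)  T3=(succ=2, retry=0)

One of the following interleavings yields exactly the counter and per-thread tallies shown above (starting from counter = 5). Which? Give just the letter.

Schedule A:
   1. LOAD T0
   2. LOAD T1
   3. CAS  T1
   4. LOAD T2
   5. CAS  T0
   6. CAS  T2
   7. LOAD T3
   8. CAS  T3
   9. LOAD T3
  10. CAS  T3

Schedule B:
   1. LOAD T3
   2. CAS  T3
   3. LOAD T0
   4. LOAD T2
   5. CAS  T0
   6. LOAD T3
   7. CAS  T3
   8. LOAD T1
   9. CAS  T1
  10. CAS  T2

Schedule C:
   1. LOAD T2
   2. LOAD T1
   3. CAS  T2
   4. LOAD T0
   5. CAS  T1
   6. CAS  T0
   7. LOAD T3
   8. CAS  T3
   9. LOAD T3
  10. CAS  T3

Tracing schedule A:
T0 LOAD — after: cnt=5, r=5 — load
T1 LOAD — after: cnt=5, r=5 — load
T1 CAS — after: cnt=6, r=5 — ok
T2 LOAD — after: cnt=6, r=6 — load
T0 CAS — after: cnt=6, r=5 — retry
T2 CAS — after: cnt=7, r=6 — ok
T3 LOAD — after: cnt=7, r=7 — load
T3 CAS — after: cnt=8, r=7 — ok
T3 LOAD — after: cnt=8, r=8 — load
T3 CAS — after: cnt=9, r=8 — ok

A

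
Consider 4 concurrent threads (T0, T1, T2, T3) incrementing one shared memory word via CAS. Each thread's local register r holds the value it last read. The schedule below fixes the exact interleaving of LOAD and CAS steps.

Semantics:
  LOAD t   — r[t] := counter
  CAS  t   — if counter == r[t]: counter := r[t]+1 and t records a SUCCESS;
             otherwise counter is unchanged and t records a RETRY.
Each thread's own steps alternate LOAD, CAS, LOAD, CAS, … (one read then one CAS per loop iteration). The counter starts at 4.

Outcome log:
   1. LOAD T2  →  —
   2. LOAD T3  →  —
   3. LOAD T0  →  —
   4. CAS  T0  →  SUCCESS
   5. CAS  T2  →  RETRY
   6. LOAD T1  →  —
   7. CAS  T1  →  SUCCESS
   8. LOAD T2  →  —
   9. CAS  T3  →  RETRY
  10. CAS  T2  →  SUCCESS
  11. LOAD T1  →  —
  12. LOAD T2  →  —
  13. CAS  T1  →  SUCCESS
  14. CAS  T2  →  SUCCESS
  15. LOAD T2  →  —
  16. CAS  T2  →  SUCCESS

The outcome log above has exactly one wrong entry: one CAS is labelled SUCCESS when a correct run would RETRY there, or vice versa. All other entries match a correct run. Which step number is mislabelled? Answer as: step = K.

step = 14

Reference trace:
T2 LOAD — after: cnt=4, r=4 — load
T3 LOAD — after: cnt=4, r=4 — load
T0 LOAD — after: cnt=4, r=4 — load
T0 CAS — after: cnt=5, r=4 — ok
T2 CAS — after: cnt=5, r=4 — retry
T1 LOAD — after: cnt=5, r=5 — load
T1 CAS — after: cnt=6, r=5 — ok
T2 LOAD — after: cnt=6, r=6 — load
T3 CAS — after: cnt=6, r=4 — retry
T2 CAS — after: cnt=7, r=6 — ok
T1 LOAD — after: cnt=7, r=7 — load
T2 LOAD — after: cnt=7, r=7 — load
T1 CAS — after: cnt=8, r=7 — ok
T2 CAS — after: cnt=8, r=7 — retry
T2 LOAD — after: cnt=8, r=8 — load
T2 CAS — after: cnt=9, r=8 — ok
Log disagrees first at step 14.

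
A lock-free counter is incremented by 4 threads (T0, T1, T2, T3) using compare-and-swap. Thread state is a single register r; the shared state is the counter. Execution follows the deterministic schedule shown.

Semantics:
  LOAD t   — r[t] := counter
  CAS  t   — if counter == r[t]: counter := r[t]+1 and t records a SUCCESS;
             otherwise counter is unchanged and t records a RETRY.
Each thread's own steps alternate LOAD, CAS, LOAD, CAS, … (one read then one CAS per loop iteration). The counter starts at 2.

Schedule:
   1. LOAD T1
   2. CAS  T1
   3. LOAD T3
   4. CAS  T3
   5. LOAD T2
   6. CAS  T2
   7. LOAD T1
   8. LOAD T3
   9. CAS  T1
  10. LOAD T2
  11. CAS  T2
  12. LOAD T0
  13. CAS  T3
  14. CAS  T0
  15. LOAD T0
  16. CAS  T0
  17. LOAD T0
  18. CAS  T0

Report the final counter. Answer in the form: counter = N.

counter = 10

1. LOAD T1 → mem=2 r[T1]=2 [LOAD]
2. CAS T1 → mem=3 r[T1]=2 [OK]
3. LOAD T3 → mem=3 r[T3]=3 [LOAD]
4. CAS T3 → mem=4 r[T3]=3 [OK]
5. LOAD T2 → mem=4 r[T2]=4 [LOAD]
6. CAS T2 → mem=5 r[T2]=4 [OK]
7. LOAD T1 → mem=5 r[T1]=5 [LOAD]
8. LOAD T3 → mem=5 r[T3]=5 [LOAD]
9. CAS T1 → mem=6 r[T1]=5 [OK]
10. LOAD T2 → mem=6 r[T2]=6 [LOAD]
11. CAS T2 → mem=7 r[T2]=6 [OK]
12. LOAD T0 → mem=7 r[T0]=7 [LOAD]
13. CAS T3 → mem=7 r[T3]=5 [RETRY]
14. CAS T0 → mem=8 r[T0]=7 [OK]
15. LOAD T0 → mem=8 r[T0]=8 [LOAD]
16. CAS T0 → mem=9 r[T0]=8 [OK]
17. LOAD T0 → mem=9 r[T0]=9 [LOAD]
18. CAS T0 → mem=10 r[T0]=9 [OK]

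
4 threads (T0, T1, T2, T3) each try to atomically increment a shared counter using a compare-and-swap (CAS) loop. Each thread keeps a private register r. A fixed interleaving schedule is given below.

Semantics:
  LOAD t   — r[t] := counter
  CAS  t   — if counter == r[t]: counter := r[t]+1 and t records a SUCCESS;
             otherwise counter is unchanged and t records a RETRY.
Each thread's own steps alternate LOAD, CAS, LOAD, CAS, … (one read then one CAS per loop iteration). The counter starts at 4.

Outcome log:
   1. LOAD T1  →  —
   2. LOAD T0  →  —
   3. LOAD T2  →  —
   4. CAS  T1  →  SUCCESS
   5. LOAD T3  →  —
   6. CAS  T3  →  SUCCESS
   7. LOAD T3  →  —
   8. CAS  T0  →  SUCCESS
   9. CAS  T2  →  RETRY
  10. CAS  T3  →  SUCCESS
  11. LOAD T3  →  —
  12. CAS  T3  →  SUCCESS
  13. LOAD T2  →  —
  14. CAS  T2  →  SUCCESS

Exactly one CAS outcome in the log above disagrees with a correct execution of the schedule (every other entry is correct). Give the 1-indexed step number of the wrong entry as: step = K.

step = 8

Re-executing:
1. LOAD T1 → mem=4 r[T1]=4 [LOAD]
2. LOAD T0 → mem=4 r[T0]=4 [LOAD]
3. LOAD T2 → mem=4 r[T2]=4 [LOAD]
4. CAS T1 → mem=5 r[T1]=4 [OK]
5. LOAD T3 → mem=5 r[T3]=5 [LOAD]
6. CAS T3 → mem=6 r[T3]=5 [OK]
7. LOAD T3 → mem=6 r[T3]=6 [LOAD]
8. CAS T0 → mem=6 r[T0]=4 [RETRY]
9. CAS T2 → mem=6 r[T2]=4 [RETRY]
10. CAS T3 → mem=7 r[T3]=6 [OK]
11. LOAD T3 → mem=7 r[T3]=7 [LOAD]
12. CAS T3 → mem=8 r[T3]=7 [OK]
13. LOAD T2 → mem=8 r[T2]=8 [LOAD]
14. CAS T2 → mem=9 r[T2]=8 [OK]
Log disagrees first at step 8.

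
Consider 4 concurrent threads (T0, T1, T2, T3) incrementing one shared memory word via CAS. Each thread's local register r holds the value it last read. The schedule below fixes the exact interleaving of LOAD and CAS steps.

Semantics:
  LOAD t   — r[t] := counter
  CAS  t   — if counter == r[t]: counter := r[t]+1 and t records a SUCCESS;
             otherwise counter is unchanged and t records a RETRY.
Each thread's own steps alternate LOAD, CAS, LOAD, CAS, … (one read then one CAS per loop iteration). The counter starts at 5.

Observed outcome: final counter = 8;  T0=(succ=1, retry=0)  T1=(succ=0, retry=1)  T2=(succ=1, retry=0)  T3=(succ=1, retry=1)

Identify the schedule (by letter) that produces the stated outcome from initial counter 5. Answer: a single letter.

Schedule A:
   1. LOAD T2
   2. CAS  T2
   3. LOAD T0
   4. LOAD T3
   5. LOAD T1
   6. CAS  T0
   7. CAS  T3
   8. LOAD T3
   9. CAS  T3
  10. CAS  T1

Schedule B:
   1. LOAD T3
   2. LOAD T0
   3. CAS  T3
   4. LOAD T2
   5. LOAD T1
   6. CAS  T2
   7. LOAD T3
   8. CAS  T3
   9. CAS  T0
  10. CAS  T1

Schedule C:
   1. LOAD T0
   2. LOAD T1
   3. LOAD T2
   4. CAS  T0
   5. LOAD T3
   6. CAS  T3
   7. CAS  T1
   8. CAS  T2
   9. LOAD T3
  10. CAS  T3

A

Tracing schedule A:
   1) LOAD T2:  M=5  r_T2=5
   2) CAS  T2:  M=6  r_T2=5 ✓
   3) LOAD T0:  M=6  r_T0=6
   4) LOAD T3:  M=6  r_T3=6
   5) LOAD T1:  M=6  r_T1=6
   6) CAS  T0:  M=7  r_T0=6 ✓
   7) CAS  T3:  M=7  r_T3=6 ✗
   8) LOAD T3:  M=7  r_T3=7
   9) CAS  T3:  M=8  r_T3=7 ✓
  10) CAS  T1:  M=8  r_T1=6 ✗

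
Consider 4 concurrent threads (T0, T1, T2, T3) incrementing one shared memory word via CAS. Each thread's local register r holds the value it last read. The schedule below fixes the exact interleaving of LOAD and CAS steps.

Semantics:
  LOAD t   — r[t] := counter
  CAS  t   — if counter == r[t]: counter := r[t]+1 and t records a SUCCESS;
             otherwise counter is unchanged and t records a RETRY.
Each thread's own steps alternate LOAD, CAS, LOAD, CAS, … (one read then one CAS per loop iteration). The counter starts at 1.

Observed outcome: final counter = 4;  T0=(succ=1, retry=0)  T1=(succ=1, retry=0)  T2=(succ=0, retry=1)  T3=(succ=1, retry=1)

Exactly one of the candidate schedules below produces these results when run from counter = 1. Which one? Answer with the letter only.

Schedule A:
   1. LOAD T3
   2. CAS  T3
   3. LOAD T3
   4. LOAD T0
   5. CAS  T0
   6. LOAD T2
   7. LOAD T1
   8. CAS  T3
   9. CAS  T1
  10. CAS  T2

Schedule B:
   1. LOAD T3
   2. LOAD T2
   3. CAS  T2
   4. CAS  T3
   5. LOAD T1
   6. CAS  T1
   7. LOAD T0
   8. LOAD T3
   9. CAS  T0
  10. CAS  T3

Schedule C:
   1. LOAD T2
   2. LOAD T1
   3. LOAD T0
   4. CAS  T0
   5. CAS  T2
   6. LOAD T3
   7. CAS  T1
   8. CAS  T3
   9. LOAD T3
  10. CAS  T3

A

Tracing schedule A:
1. LOAD T3 → mem=1 r[T3]=1 [LOAD]
2. CAS T3 → mem=2 r[T3]=1 [OK]
3. LOAD T3 → mem=2 r[T3]=2 [LOAD]
4. LOAD T0 → mem=2 r[T0]=2 [LOAD]
5. CAS T0 → mem=3 r[T0]=2 [OK]
6. LOAD T2 → mem=3 r[T2]=3 [LOAD]
7. LOAD T1 → mem=3 r[T1]=3 [LOAD]
8. CAS T3 → mem=3 r[T3]=2 [RETRY]
9. CAS T1 → mem=4 r[T1]=3 [OK]
10. CAS T2 → mem=4 r[T2]=3 [RETRY]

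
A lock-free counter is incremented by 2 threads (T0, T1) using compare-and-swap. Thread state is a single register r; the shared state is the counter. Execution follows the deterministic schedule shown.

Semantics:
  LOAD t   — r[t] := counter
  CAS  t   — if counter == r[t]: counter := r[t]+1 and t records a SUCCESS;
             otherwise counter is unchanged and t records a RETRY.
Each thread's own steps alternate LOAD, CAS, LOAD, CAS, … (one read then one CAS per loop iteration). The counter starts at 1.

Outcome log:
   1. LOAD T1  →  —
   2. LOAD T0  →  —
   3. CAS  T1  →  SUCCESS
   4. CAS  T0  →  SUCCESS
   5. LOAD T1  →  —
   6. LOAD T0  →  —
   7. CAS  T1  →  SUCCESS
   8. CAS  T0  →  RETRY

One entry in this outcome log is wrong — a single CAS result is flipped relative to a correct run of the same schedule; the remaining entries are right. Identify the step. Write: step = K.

step = 4

Re-executing:
[1] T1.load  rd  (counter 1, T1.r 1)
[2] T0.load  rd  (counter 1, T0.r 1)
[3] T1.cas  hit  (counter 2, T1.r 1)
[4] T0.cas  miss  (counter 2, T0.r 1)
[5] T1.load  rd  (counter 2, T1.r 2)
[6] T0.load  rd  (counter 2, T0.r 2)
[7] T1.cas  hit  (counter 3, T1.r 2)
[8] T0.cas  miss  (counter 3, T0.r 2)
Log disagrees first at step 4.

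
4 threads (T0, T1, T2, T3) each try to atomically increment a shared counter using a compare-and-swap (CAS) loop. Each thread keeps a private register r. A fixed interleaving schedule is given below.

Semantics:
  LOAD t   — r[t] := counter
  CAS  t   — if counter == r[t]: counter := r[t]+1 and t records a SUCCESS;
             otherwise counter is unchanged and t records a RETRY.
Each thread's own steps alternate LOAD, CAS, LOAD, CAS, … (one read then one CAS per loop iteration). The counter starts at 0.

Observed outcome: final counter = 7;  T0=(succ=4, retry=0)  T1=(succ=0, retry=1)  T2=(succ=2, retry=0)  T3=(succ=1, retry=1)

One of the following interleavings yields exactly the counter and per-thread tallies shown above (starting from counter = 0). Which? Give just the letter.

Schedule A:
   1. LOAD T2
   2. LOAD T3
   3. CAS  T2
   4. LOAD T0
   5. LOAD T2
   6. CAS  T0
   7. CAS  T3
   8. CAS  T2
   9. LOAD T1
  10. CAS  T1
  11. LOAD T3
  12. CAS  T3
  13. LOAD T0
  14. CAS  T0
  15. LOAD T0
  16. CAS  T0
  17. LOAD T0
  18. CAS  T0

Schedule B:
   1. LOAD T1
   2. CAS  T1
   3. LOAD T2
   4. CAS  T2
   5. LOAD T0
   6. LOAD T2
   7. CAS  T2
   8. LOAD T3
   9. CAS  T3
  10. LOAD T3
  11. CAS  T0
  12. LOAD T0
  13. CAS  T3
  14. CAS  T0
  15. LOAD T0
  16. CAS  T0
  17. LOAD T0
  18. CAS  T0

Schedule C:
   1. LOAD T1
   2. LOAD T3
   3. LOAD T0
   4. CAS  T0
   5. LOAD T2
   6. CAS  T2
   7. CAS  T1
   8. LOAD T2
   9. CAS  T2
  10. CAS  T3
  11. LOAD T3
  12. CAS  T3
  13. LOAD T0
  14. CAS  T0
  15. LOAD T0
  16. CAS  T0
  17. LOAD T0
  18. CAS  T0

C

Run C:
#1 T1 reads 0
#2 T3 reads 0
#3 T0 reads 0
#4 T0 CAS(0→1) writes; counter now 1
#5 T2 reads 1
#6 T2 CAS(1→2) writes; counter now 2
#7 T1 CAS(0→1) fails; counter now 2
#8 T2 reads 2
#9 T2 CAS(2→3) writes; counter now 3
#10 T3 CAS(0→1) fails; counter now 3
#11 T3 reads 3
#12 T3 CAS(3→4) writes; counter now 4
#13 T0 reads 4
#14 T0 CAS(4→5) writes; counter now 5
#15 T0 reads 5
#16 T0 CAS(5→6) writes; counter now 6
#17 T0 reads 6
#18 T0 CAS(6→7) writes; counter now 7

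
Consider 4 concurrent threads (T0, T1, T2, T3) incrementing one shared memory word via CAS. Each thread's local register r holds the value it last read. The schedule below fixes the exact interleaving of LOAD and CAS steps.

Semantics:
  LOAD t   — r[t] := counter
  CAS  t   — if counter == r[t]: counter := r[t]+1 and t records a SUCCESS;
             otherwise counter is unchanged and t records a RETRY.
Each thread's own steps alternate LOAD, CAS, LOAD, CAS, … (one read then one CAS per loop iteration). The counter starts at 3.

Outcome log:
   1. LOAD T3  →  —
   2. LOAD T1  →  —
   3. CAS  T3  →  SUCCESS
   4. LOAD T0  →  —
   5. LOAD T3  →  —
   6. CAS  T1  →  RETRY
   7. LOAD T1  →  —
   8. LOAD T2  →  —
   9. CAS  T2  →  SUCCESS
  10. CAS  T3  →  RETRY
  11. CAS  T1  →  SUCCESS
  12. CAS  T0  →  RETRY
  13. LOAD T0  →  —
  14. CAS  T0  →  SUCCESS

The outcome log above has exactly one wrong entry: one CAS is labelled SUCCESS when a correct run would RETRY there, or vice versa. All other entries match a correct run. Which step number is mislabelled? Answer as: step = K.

Reference trace:
#1 T3 reads 3
#2 T1 reads 3
#3 T3 CAS(3→4) writes; counter now 4
#4 T0 reads 4
#5 T3 reads 4
#6 T1 CAS(3→4) fails; counter now 4
#7 T1 reads 4
#8 T2 reads 4
#9 T2 CAS(4→5) writes; counter now 5
#10 T3 CAS(4→5) fails; counter now 5
#11 T1 CAS(4→5) fails; counter now 5
#12 T0 CAS(4→5) fails; counter now 5
#13 T0 reads 5
#14 T0 CAS(5→6) writes; counter now 6
Log disagrees first at step 11.

step = 11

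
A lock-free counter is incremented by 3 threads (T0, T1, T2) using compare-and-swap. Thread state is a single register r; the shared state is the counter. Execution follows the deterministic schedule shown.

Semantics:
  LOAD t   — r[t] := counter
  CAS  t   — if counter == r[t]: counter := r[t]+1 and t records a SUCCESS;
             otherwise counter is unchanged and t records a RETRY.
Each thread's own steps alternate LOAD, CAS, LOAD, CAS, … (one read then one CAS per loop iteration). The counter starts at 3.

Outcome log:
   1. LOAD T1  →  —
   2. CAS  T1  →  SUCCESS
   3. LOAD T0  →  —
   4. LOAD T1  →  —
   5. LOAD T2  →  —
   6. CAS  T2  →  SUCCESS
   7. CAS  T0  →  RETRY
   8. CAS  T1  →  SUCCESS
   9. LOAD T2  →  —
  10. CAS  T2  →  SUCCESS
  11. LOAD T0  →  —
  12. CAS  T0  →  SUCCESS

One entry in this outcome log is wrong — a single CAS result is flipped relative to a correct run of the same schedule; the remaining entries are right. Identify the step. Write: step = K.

Reference trace:
[1] T1.load  rd  (counter 3, T1.r 3)
[2] T1.cas  hit  (counter 4, T1.r 3)
[3] T0.load  rd  (counter 4, T0.r 4)
[4] T1.load  rd  (counter 4, T1.r 4)
[5] T2.load  rd  (counter 4, T2.r 4)
[6] T2.cas  hit  (counter 5, T2.r 4)
[7] T0.cas  miss  (counter 5, T0.r 4)
[8] T1.cas  miss  (counter 5, T1.r 4)
[9] T2.load  rd  (counter 5, T2.r 5)
[10] T2.cas  hit  (counter 6, T2.r 5)
[11] T0.load  rd  (counter 6, T0.r 6)
[12] T0.cas  hit  (counter 7, T0.r 6)
Log disagrees first at step 8.

step = 8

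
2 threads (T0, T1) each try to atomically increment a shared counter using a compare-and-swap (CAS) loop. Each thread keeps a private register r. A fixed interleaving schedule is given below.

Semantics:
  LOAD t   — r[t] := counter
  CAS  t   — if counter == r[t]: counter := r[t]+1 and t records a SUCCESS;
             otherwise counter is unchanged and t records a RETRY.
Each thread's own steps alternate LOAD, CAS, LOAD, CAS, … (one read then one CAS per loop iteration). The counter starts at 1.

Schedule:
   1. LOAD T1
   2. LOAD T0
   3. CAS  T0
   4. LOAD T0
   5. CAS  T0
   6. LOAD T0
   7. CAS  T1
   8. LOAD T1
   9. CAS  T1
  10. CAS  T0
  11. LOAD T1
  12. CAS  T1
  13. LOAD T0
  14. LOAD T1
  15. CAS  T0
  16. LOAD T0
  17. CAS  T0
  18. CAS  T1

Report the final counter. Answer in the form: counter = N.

#1 T1 reads 1
#2 T0 reads 1
#3 T0 CAS(1→2) writes; counter now 2
#4 T0 reads 2
#5 T0 CAS(2→3) writes; counter now 3
#6 T0 reads 3
#7 T1 CAS(1→2) fails; counter now 3
#8 T1 reads 3
#9 T1 CAS(3→4) writes; counter now 4
#10 T0 CAS(3→4) fails; counter now 4
#11 T1 reads 4
#12 T1 CAS(4→5) writes; counter now 5
#13 T0 reads 5
#14 T1 reads 5
#15 T0 CAS(5→6) writes; counter now 6
#16 T0 reads 6
#17 T0 CAS(6→7) writes; counter now 7
#18 T1 CAS(5→6) fails; counter now 7

counter = 7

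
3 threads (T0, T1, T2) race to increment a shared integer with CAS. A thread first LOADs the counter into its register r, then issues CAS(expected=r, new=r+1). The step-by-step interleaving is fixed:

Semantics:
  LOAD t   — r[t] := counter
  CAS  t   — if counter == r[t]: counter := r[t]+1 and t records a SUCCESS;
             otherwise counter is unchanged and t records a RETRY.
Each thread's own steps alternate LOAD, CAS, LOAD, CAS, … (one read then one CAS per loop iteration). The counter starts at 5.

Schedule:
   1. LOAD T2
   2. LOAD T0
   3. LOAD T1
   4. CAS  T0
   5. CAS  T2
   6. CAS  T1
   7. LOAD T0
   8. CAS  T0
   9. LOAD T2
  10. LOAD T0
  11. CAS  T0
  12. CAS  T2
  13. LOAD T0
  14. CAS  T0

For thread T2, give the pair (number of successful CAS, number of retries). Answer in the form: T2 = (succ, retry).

   1) LOAD T2:  M=5  r_T2=5
   2) LOAD T0:  M=5  r_T0=5
   3) LOAD T1:  M=5  r_T1=5
   4) CAS  T0:  M=6  r_T0=5 ✓
   5) CAS  T2:  M=6  r_T2=5 ✗
   6) CAS  T1:  M=6  r_T1=5 ✗
   7) LOAD T0:  M=6  r_T0=6
   8) CAS  T0:  M=7  r_T0=6 ✓
   9) LOAD T2:  M=7  r_T2=7
  10) LOAD T0:  M=7  r_T0=7
  11) CAS  T0:  M=8  r_T0=7 ✓
  12) CAS  T2:  M=8  r_T2=7 ✗
  13) LOAD T0:  M=8  r_T0=8
  14) CAS  T0:  M=9  r_T0=8 ✓

T2 = (0, 2)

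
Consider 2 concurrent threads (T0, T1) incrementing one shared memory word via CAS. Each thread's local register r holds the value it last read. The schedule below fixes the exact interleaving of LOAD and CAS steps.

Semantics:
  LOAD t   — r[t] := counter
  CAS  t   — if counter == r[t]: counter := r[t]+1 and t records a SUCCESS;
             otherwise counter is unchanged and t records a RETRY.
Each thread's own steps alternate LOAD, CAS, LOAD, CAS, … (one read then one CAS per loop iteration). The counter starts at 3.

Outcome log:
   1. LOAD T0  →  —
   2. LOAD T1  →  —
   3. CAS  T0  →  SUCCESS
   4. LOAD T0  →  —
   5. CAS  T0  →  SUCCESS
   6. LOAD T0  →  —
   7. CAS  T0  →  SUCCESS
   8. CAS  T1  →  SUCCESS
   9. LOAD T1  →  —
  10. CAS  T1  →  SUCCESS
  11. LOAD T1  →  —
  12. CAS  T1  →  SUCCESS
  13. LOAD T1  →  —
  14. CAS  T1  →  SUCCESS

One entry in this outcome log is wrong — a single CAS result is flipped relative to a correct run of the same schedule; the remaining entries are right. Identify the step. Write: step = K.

step = 8

Correct run:
   1) LOAD T0:  M=3  r_T0=3
   2) LOAD T1:  M=3  r_T1=3
   3) CAS  T0:  M=4  r_T0=3 ✓
   4) LOAD T0:  M=4  r_T0=4
   5) CAS  T0:  M=5  r_T0=4 ✓
   6) LOAD T0:  M=5  r_T0=5
   7) CAS  T0:  M=6  r_T0=5 ✓
   8) CAS  T1:  M=6  r_T1=3 ✗
   9) LOAD T1:  M=6  r_T1=6
  10) CAS  T1:  M=7  r_T1=6 ✓
  11) LOAD T1:  M=7  r_T1=7
  12) CAS  T1:  M=8  r_T1=7 ✓
  13) LOAD T1:  M=8  r_T1=8
  14) CAS  T1:  M=9  r_T1=8 ✓
Flip is step 8.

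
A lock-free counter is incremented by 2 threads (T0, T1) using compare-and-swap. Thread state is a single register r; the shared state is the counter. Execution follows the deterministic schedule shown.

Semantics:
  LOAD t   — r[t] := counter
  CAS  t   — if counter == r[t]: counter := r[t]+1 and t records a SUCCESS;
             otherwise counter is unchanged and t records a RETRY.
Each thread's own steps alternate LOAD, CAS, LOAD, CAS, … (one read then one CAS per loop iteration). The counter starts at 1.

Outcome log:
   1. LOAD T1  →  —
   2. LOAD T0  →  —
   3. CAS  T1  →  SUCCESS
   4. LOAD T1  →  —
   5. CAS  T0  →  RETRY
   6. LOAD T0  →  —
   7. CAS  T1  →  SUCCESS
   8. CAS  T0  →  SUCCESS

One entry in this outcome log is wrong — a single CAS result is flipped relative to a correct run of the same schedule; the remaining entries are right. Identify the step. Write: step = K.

step = 8

Correct run:
   1) LOAD T1:  M=1  r_T1=1
   2) LOAD T0:  M=1  r_T0=1
   3) CAS  T1:  M=2  r_T1=1 ✓
   4) LOAD T1:  M=2  r_T1=2
   5) CAS  T0:  M=2  r_T0=1 ✗
   6) LOAD T0:  M=2  r_T0=2
   7) CAS  T1:  M=3  r_T1=2 ✓
   8) CAS  T0:  M=3  r_T0=2 ✗
Log disagrees first at step 8.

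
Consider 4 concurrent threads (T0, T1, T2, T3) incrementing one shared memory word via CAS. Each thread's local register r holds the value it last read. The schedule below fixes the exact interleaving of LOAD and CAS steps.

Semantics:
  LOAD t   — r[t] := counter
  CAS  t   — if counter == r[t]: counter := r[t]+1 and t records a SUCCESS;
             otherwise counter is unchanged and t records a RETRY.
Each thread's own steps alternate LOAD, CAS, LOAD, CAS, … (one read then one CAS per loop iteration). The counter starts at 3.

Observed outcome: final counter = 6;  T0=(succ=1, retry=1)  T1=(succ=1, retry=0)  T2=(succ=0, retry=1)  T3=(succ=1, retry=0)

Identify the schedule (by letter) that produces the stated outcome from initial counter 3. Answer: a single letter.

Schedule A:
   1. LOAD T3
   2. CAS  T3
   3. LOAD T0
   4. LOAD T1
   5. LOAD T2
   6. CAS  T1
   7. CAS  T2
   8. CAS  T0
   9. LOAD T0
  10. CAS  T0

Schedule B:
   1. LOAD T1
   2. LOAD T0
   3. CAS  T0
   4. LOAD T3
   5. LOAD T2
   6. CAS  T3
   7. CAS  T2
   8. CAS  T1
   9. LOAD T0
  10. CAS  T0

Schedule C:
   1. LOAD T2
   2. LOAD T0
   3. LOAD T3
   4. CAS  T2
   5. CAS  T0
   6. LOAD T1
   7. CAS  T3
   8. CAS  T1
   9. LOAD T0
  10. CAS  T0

Tracing schedule A:
   1) LOAD T3:  M=3  r_T3=3
   2) CAS  T3:  M=4  r_T3=3 ✓
   3) LOAD T0:  M=4  r_T0=4
   4) LOAD T1:  M=4  r_T1=4
   5) LOAD T2:  M=4  r_T2=4
   6) CAS  T1:  M=5  r_T1=4 ✓
   7) CAS  T2:  M=5  r_T2=4 ✗
   8) CAS  T0:  M=5  r_T0=4 ✗
   9) LOAD T0:  M=5  r_T0=5
  10) CAS  T0:  M=6  r_T0=5 ✓

A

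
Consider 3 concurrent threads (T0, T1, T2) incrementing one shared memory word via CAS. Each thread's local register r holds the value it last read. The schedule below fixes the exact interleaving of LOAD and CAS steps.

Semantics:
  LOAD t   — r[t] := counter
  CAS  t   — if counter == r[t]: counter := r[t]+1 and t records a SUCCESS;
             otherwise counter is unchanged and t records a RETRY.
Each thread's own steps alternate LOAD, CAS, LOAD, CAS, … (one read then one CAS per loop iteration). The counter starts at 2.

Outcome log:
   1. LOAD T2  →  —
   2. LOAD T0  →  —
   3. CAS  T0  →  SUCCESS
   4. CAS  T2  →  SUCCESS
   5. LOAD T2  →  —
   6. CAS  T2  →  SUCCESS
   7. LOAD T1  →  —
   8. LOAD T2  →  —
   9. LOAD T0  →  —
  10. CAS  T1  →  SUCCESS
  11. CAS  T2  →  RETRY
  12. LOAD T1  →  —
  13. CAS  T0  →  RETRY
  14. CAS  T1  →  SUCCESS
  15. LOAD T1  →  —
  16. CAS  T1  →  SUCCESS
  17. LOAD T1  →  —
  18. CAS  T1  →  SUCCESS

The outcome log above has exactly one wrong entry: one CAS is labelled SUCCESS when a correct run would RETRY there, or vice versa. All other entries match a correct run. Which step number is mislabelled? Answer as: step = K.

Correct run:
   1) LOAD T2:  M=2  r_T2=2
   2) LOAD T0:  M=2  r_T0=2
   3) CAS  T0:  M=3  r_T0=2 ✓
   4) CAS  T2:  M=3  r_T2=2 ✗
   5) LOAD T2:  M=3  r_T2=3
   6) CAS  T2:  M=4  r_T2=3 ✓
   7) LOAD T1:  M=4  r_T1=4
   8) LOAD T2:  M=4  r_T2=4
   9) LOAD T0:  M=4  r_T0=4
  10) CAS  T1:  M=5  r_T1=4 ✓
  11) CAS  T2:  M=5  r_T2=4 ✗
  12) LOAD T1:  M=5  r_T1=5
  13) CAS  T0:  M=5  r_T0=4 ✗
  14) CAS  T1:  M=6  r_T1=5 ✓
  15) LOAD T1:  M=6  r_T1=6
  16) CAS  T1:  M=7  r_T1=6 ✓
  17) LOAD T1:  M=7  r_T1=7
  18) CAS  T1:  M=8  r_T1=7 ✓
Flip is step 4.

step = 4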